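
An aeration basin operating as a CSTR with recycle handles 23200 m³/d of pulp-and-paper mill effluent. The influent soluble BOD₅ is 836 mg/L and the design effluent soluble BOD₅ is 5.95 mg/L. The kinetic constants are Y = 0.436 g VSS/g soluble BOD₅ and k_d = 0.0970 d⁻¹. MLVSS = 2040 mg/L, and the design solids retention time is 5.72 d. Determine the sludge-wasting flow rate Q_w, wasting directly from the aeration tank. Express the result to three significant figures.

Q_w ≈ 2650 m³/d

Steady-state biomass mass balance: V·X·(1 + k_d·θ_c) = Y·Q·(S₀ − S)·θ_c, so V = 0.436 × 23200 × (836 − 5.95) × 5.72 / [2040 × (1 + 0.0970 × 5.72)] = 4.8×10^7 / 3172 = 15141 m³.
Wasting from the aeration tank: Q_w = V / θ_c = 15141 / 5.72 = 2647 m³/d.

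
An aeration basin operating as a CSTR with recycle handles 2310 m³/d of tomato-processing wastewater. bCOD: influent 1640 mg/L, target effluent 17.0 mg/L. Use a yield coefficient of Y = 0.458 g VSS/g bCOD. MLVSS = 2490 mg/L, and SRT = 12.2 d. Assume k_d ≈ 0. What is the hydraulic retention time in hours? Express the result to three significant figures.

τ ≈ 87.4 h

Biomass mass balance (decay neglected): V·X = Y·Q·(S₀ − S)·θ_c, so V = 0.458 × 2310 × (1640 − 17.0) × 12.2 / 2490 = 8413 m³.
τ = V/Q = 8413/2310 = 3.642 d, or 87.41 h.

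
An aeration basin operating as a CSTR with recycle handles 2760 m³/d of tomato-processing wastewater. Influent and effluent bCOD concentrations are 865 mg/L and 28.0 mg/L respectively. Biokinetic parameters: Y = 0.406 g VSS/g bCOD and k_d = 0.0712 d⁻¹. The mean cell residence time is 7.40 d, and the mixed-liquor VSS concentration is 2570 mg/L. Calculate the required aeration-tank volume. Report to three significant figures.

V ≈ 1770 m³

Steady-state biomass mass balance: V·X·(1 + k_d·θ_c) = Y·Q·(S₀ − S)·θ_c, so V = 0.406 × 2760 × (865 − 28.0) × 7.40 / [2570 × (1 + 0.0712 × 7.40)] = 6.94×10^6 / 3924 = 1769 m³.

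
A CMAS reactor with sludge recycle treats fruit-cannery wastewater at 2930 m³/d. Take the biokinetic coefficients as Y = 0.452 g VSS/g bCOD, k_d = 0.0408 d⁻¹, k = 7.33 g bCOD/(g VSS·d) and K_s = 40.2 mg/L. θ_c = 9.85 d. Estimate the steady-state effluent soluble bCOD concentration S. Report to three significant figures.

S ≈ 1.80 mg/L

Effluent substrate depends only on kinetics and SRT: S = K_s(1 + k_d θ_c) / [θ_c(Yk − k_d) − 1] = 40.2 × (1 + 0.0408 × 9.85) / [9.85 × (0.452 × 7.33 − 0.0408) − 1] = 56.36 / 31.23 = 1.804 mg/L.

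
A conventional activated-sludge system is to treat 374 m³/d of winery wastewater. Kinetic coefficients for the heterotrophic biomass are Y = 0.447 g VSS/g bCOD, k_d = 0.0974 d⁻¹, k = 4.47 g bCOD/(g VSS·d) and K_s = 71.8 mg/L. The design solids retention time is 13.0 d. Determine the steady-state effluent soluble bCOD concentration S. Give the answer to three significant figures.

S ≈ 6.86 mg/L

Effluent substrate depends only on kinetics and SRT: S = K_s(1 + k_d θ_c) / [θ_c(Yk − k_d) − 1] = 71.8 × (1 + 0.0974 × 13.0) / [13.0 × (0.447 × 4.47 − 0.0974) − 1] = 162.7 / 23.71 = 6.863 mg/L.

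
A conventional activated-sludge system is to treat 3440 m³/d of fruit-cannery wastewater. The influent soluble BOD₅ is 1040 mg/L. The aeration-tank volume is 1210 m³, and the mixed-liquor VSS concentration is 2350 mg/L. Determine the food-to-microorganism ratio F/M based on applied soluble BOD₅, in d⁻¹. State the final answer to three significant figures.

F/M = Q·S₀ / (V·X) = 3440 × 1040 / (1210 × 2350) = 1.258 g soluble BOD₅·(g VSS·d)⁻¹.

F/M ≈ 1.26 d⁻¹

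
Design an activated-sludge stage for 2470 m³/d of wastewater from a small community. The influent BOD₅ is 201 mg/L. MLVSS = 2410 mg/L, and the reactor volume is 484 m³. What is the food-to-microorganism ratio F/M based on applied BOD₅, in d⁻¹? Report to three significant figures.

F/M ≈ 0.426 d⁻¹

F/M = Q·S₀ / (V·X) = 2470 × 201 / (484.0 × 2410) = 0.4256 g BOD₅·(g VSS·d)⁻¹.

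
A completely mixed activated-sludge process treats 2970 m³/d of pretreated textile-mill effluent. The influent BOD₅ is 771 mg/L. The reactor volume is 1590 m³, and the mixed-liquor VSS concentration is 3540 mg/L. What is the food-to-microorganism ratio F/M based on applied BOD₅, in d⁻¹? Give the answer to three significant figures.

Food-to-microorganism ratio F/M = Q S₀ / (V X) = 2970 × 771 / (1590 × 3540) = 0.4068 d⁻¹.

F/M ≈ 0.407 d⁻¹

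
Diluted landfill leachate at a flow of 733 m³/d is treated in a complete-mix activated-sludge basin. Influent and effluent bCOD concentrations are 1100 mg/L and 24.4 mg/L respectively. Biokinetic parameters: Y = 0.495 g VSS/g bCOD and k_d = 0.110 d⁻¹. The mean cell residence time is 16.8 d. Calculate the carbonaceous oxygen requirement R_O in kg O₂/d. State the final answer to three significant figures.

R_O ≈ 594 kg O₂/d

The observed yield is Y_obs = Y/(1 + k_d·θ_c) = 0.495 / (1 + 0.110 × 16.8) = 0.495 / 2.848 = 0.1738 g VSS per g bCOD removed.
Mass of bCOD removed per day: Q(S₀ − S) = 733 × 1076 g/m³ = 788.4 kg/d.
P_X = Y_obs·Q·(S₀ − S) = 0.1738 × 788.4 = 137.0 kg VSS/d.
Carbonaceous O₂ demand = substrate oxidised − cell-mass equivalent = 788.4 − 1.42 × 137.0 = 593.8 kg O₂/d.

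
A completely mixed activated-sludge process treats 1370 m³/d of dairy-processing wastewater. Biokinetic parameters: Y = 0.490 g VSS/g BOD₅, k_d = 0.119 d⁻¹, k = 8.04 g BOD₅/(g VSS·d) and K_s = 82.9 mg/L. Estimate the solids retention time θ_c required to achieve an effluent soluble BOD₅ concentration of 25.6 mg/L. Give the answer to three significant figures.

From 1/θ_c = Y·k·S/(K_s + S) − k_d: Y·k·S/(K_s+S) = 0.490 × 8.04 × 25.6 / (82.9 + 25.6) = 0.9295 d⁻¹.
θ_c = 1/(μ − k_d) = 1/(0.9295 − 0.119) = 1/0.8105 = 1.234 d.

θ_c ≈ 1.23 d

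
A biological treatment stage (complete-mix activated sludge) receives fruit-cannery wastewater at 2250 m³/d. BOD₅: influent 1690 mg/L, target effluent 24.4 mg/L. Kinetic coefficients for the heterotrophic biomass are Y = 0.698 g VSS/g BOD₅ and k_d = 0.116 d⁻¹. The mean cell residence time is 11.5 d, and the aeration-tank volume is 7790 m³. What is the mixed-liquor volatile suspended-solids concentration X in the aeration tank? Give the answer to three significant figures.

X ≈ 1650 mg/L

X = Y·Q·ΔS·θ_c / [V·(1 + k_d θ_c)] = 0.698 × 2250 × (1690 − 24.4) × 11.5 / [7790 × (1 + 0.116 × 11.5)] = 1655 mg/L.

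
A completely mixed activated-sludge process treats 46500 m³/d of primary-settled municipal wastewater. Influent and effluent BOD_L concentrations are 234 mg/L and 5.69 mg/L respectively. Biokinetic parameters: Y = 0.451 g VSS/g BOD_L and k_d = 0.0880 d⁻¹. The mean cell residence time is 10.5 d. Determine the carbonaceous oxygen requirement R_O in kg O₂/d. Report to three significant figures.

R_O ≈ 7080 kg O₂/d

Y_obs = Y / (1 + k_d θ_c) = 0.451 / (1 + 0.0880 × 10.5) = 0.451 / 1.924 = 0.2344.
Q·(S₀ − S) = 46500 × (234 − 5.69) × 10⁻³ = 10616 kg/d removed.
Biomass synthesised: P_X = Y_obs × 10616 = 2489 kg VSS/d.
R_O = Q·ΔS − 1.42 P_X = 10616 − 3534 = 7083 kg O₂/d.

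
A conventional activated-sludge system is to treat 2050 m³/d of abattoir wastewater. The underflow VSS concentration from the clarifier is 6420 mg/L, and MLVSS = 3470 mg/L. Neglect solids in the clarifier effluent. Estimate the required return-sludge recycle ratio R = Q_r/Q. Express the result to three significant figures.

R ≈ 1.18

Solids balance on the clarifier gives (1+R)X = R·X_r, so R = X/(X_r − X) = 3470 / (6420 − 3470) = 1.176.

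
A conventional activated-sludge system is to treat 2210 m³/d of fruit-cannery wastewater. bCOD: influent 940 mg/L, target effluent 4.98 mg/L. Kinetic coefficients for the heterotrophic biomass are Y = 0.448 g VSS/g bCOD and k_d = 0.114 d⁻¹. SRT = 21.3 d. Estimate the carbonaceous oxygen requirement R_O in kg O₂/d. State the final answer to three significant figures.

R_O ≈ 1680 kg O₂/d

Observed yield with endogenous decay: Y_obs = Y / (1 + k_d·θ_c) = 0.448 / (1 + 0.114 × 21.3) = 0.448 / 3.428 = 0.1307 g VSS/g bCOD.
ΔS = 940 − 4.98 = 935.0 mg/L, so the substrate removal rate is 2210 × 935.0/1000 = 2066 kg bCOD/d.
P_X = Y_obs·Q·(S₀ − S) = 0.1307 × 2066 = 270.0 kg VSS/d.
R_O = Q·ΔS − 1.42 P_X = 2066 − 383.5 = 1683 kg O₂/d.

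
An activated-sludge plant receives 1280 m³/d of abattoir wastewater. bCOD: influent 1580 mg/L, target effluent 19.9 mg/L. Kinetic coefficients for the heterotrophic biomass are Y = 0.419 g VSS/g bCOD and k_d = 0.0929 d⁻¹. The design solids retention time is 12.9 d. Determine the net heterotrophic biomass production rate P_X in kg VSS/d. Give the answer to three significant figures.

P_X ≈ 381 kg VSS/d

Y_obs = Y / (1 + k_d θ_c) = 0.419 / (1 + 0.0929 × 12.9) = 0.419 / 2.198 = 0.1906.
Substrate removed = Q·(S₀ − S) = 1280 m³/d × (1580 − 19.9) g/m³ = 2×10^6 g/d = 1997 kg/d.
Net biomass production P_X = Y_obs × Q·(S₀ − S) = 0.1906 × 1997 = 380.6 kg VSS/d.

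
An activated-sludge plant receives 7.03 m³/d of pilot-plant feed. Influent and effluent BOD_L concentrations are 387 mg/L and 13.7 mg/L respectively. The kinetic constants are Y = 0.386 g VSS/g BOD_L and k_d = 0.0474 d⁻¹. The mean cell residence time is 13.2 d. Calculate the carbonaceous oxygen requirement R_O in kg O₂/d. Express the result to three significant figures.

R_O ≈ 1.74 kg O₂/d

Y_obs = Y / (1 + k_d θ_c) = 0.386 / (1 + 0.0474 × 13.2) = 0.386 / 1.626 = 0.2374.
ΔS = 387 − 13.7 = 373.3 mg/L, so the substrate removal rate is 7.03 × 373.3/1000 = 2.624 kg BOD_L/d.
Net sludge production P_X = 0.2374 × 2.624 = 0.6231 kg VSS/d.
Carbonaceous O₂ demand = substrate oxidised − cell-mass equivalent = 2.624 − 1.42 × 0.6231 = 1.739 kg O₂/d.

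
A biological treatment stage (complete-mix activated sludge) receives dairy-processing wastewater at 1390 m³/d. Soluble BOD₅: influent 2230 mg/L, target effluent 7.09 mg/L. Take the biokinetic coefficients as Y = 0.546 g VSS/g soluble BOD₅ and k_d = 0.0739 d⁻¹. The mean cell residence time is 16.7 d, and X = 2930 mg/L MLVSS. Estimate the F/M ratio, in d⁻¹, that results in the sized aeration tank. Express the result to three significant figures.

Steady-state biomass mass balance: V·X·(1 + k_d·θ_c) = Y·Q·(S₀ − S)·θ_c, so V = 0.546 × 1390 × (2230 − 7.09) × 16.7 / [2930 × (1 + 0.0739 × 16.7)] = 2.82×10^7 / 6546 = 4304 m³.
F/M = applied load / biomass = Q·S₀/(V·X) = 1390 × 2230 / (4304 × 2930) = 0.2458 d⁻¹.

F/M ≈ 0.246 d⁻¹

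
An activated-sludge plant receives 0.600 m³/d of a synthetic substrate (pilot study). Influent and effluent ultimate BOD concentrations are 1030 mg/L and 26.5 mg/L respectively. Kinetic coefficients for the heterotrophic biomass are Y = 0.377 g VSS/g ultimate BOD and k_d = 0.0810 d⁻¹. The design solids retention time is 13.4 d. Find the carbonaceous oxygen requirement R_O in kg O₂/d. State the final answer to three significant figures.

Y_obs = Y / (1 + k_d θ_c) = 0.377 / (1 + 0.0810 × 13.4) = 0.377 / 2.085 = 0.1808.
ΔS = 1030 − 26.5 = 1004 mg/L, so the substrate removal rate is 0.600 × 1004/1000 = 0.6021 kg ultimate BOD/d.
Net sludge production P_X = 0.1808 × 0.6021 = 0.1088 kg VSS/d.
R_O = Q·(S₀ − S) − 1.42·P_X = 0.6021 − 1.42 × 0.1088 = 0.4475 kg O₂/d.

R_O ≈ 0.448 kg O₂/d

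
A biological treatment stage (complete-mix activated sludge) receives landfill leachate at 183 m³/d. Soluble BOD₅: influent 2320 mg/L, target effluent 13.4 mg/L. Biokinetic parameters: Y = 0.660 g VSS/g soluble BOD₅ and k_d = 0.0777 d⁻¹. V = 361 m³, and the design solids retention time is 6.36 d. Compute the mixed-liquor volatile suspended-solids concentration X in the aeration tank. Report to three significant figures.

Solving the biomass balance for X: X = Y Q (S₀−S) θ_c / [V (1+k_d θ_c)] = 0.660 × 183 × (2320 − 13.4) × 6.36 / [361 × (1 + 0.0777 × 6.36)] = 3285 mg/L.

X ≈ 3280 mg/L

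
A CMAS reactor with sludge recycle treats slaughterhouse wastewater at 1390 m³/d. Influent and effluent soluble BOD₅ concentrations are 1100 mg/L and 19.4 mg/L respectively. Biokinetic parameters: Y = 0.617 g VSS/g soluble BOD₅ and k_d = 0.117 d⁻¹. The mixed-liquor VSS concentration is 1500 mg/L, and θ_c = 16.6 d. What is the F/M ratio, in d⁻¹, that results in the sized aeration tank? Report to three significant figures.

Rearranging the biomass balance for a CMAS with decay, V = Y·Q·ΔS·θ_c / [X·(1+k_d θ_c)] = 0.617 × 1390 × (1100 − 19.4) × 16.6 / [1500 × (1 + 0.117 × 16.6)] = 1.54×10^7 / 4413 = 3486 m³.
Food-to-microorganism ratio F/M = Q S₀ / (V X) = 1390 × 1100 / (3486 × 1500) = 0.2924 d⁻¹.

F/M ≈ 0.292 d⁻¹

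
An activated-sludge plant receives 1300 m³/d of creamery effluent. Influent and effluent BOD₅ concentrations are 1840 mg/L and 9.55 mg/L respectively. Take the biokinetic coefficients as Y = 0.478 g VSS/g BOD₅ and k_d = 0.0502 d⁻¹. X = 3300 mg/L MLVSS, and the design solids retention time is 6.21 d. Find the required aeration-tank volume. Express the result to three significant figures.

Steady-state biomass mass balance: V·X·(1 + k_d·θ_c) = Y·Q·(S₀ − S)·θ_c, so V = 0.478 × 1300 × (1840 − 9.55) × 6.21 / [3300 × (1 + 0.0502 × 6.21)] = 7.06×10^6 / 4329 = 1632 m³.

V ≈ 1630 m³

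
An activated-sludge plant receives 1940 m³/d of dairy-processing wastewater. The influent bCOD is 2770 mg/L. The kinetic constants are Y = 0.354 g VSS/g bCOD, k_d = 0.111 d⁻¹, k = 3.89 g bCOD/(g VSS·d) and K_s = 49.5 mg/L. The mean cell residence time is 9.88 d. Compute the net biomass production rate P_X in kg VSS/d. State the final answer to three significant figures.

P_X ≈ 904 kg VSS/d

Effluent substrate depends only on kinetics and SRT: S = K_s(1 + k_d θ_c) / [θ_c(Yk − k_d) − 1] = 49.5 × (1 + 0.111 × 9.88) / [9.88 × (0.354 × 3.89 − 0.111) − 1] = 103.8 / 11.51 = 9.018 mg/L.
The observed yield is Y_obs = Y/(1 + k_d·θ_c) = 0.354 / (1 + 0.111 × 9.88) = 0.354 / 2.097 = 0.1688 g VSS per g bCOD removed.
Q·(S₀ − S) = 1940 × (2770 − 9.02) × 10⁻³ = 5356 kg/d removed.
Biomass produced: P_X = Y_obs·Q·ΔS = 0.1688 × 5356 ≈ 904.3 kg VSS/d.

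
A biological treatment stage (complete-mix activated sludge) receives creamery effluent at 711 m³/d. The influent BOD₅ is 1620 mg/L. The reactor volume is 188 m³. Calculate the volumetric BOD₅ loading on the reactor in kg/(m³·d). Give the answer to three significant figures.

L_v ≈ 6.13 kg BOD₅/(m³·d)

L_v = Q S₀ / V = 711 × 1620 × 10⁻³ / 188.0 = 6.127 kg/(m³·d).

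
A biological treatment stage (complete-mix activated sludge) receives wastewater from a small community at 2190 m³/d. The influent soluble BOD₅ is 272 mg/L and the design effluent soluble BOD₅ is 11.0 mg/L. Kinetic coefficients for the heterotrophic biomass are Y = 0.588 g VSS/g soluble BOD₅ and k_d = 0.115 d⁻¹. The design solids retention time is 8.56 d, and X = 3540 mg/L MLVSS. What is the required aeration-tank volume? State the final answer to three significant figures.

V ≈ 410 m³

From the SRT design equation V = Y Q (S₀−S) θ_c / [X (1 + k_d θ_c)] = 0.588 × 2190 × (272 − 11.0) × 8.56 / [3540 × (1 + 0.115 × 8.56)] = 2.88×10^6 / 7025 = 409.5 m³.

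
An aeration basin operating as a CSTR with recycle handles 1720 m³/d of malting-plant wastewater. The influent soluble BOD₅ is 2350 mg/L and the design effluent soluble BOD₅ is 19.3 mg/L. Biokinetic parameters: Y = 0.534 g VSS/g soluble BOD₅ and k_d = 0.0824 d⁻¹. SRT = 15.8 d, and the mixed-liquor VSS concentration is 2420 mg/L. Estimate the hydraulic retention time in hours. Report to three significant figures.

From the SRT design equation V = Y Q (S₀−S) θ_c / [X (1 + k_d θ_c)] = 0.534 × 1720 × (2350 − 19.3) × 15.8 / [2420 × (1 + 0.0824 × 15.8)] = 3.38×10^7 / 5571 = 6072 m³.
Hydraulic retention time τ = V/Q = 6072 / 1720 = 3.530 d = 84.72 h.

τ ≈ 84.7 h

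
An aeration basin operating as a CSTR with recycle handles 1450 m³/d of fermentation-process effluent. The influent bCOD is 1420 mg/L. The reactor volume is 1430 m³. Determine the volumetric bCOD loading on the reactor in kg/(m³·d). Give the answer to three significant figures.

L_v ≈ 1.44 kg bCOD/(m³·d)

Applied bCOD load per unit volume = Q·S₀/V = (1450 × 1420/1000)/1430 = 1.440 kg bCOD·m⁻³·d⁻¹.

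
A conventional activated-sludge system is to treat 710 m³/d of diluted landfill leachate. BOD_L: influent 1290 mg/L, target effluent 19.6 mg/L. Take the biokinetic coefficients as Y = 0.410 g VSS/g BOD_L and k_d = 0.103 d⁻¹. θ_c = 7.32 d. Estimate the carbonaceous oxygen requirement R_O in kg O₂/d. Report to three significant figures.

Y_obs = Y / (1 + k_d θ_c) = 0.410 / (1 + 0.103 × 7.32) = 0.410 / 1.754 = 0.2338.
Substrate removed = Q·(S₀ − S) = 710 m³/d × (1290 − 19.6) g/m³ = 9.02×10^5 g/d = 902.0 kg/d.
Biomass synthesised: P_X = Y_obs × 902.0 = 210.8 kg VSS/d.
Carbonaceous O₂ demand = substrate oxidised − cell-mass equivalent = 902.0 − 1.42 × 210.8 = 602.6 kg O₂/d.

R_O ≈ 603 kg O₂/d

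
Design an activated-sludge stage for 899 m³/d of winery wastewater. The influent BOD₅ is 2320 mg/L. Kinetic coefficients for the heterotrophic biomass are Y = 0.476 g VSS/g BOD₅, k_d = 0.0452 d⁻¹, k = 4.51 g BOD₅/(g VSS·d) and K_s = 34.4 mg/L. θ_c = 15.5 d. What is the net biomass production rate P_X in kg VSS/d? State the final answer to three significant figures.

P_X ≈ 583 kg VSS/d

For a completely mixed reactor with recycle the Lawrence–McCarty relation gives S = K_s·(1 + k_d·θ_c) / [θ_c·(Y·k − k_d) − 1] = 34.4 × (1 + 0.0452 × 15.5) / [15.5 × (0.476 × 4.51 − 0.0452) − 1] = 58.50 / 31.57 = 1.853 mg/L.
Y_obs = Y / (1 + k_d θ_c) = 0.476 / (1 + 0.0452 × 15.5) = 0.476 / 1.701 = 0.2799.
Mass of BOD₅ removed per day: Q(S₀ − S) = 899 × 2318 g/m³ = 2084 kg/d.
So the net sludge growth is P_X = 0.2799 × 2084 = 583.3 kg VSS/d.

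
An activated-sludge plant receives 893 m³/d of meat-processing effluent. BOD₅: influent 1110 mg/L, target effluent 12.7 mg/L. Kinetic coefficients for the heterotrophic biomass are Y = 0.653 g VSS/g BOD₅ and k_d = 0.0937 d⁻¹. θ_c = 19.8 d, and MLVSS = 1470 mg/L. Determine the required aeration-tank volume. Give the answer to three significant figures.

Steady-state biomass mass balance: V·X·(1 + k_d·θ_c) = Y·Q·(S₀ − S)·θ_c, so V = 0.653 × 893 × (1110 − 12.7) × 19.8 / [1470 × (1 + 0.0937 × 19.8)] = 1.27×10^7 / 4197 = 3019 m³.

V ≈ 3020 m³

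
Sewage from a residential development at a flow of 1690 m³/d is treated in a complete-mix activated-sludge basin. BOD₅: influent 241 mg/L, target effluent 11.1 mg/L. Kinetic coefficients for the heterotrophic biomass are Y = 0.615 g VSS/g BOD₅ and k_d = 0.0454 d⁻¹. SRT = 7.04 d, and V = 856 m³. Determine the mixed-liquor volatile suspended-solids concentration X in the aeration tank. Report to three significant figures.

From V·X·(1 + k_d·θ_c) = Y·Q·(S₀ − S)·θ_c: X = 0.615 × 1690 × (241 − 11.1) × 7.04 / [856 × (1 + 0.0454 × 7.04)] = 1489 mg/L.

X ≈ 1490 mg/L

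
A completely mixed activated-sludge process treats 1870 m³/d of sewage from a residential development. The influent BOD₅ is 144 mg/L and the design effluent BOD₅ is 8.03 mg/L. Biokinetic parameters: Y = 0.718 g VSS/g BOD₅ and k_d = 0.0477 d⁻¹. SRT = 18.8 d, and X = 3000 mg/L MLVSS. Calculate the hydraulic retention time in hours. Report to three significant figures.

Steady-state biomass mass balance: V·X·(1 + k_d·θ_c) = Y·Q·(S₀ − S)·θ_c, so V = 0.718 × 1870 × (144 − 8.03) × 18.8 / [3000 × (1 + 0.0477 × 18.8)] = 3.43×10^6 / 5690 = 603.2 m³.
Hydraulic retention time τ = V/Q = 603.2 / 1870 = 0.3225 d = 7.741 h.

τ ≈ 7.74 h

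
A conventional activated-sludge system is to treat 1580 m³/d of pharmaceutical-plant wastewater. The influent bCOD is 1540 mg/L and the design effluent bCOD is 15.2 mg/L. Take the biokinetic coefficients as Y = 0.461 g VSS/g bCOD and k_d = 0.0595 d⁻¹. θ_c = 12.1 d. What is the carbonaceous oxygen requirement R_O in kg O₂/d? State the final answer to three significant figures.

R_O ≈ 1490 kg O₂/d

Y_obs = Y / (1 + k_d θ_c) = 0.461 / (1 + 0.0595 × 12.1) = 0.461 / 1.720 = 0.2680.
Mass of bCOD removed per day: Q(S₀ − S) = 1580 × 1525 g/m³ = 2409 kg/d.
P_X = Y_obs·Q·(S₀ − S) = 0.2680 × 2409 = 645.7 kg VSS/d.
R_O = Q·ΔS − 1.42 P_X = 2409 − 916.9 = 1492 kg O₂/d.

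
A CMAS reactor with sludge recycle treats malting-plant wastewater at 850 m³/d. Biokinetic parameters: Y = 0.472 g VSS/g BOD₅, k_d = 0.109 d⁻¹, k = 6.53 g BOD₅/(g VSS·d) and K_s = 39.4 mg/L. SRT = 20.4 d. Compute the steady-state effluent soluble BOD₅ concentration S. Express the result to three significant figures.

S ≈ 2.13 mg/L

For a completely mixed reactor with recycle the Lawrence–McCarty relation gives S = K_s·(1 + k_d·θ_c) / [θ_c·(Y·k − k_d) − 1] = 39.4 × (1 + 0.109 × 20.4) / [20.4 × (0.472 × 6.53 − 0.109) − 1] = 127.0 / 59.65 = 2.129 mg/L.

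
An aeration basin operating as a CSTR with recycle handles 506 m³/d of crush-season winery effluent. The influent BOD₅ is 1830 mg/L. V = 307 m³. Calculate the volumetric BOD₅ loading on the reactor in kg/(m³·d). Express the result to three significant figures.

L_v ≈ 3.02 kg BOD₅/(m³·d)

L_v = Q S₀ / V = 506 × 1830 × 10⁻³ / 307.0 = 3.016 kg/(m³·d).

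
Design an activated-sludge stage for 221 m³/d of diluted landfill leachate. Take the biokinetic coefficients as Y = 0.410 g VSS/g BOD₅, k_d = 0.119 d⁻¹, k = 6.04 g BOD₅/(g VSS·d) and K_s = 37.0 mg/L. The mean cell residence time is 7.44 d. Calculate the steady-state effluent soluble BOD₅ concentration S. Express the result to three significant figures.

S ≈ 4.22 mg/L

Effluent substrate depends only on kinetics and SRT: S = K_s(1 + k_d θ_c) / [θ_c(Yk − k_d) − 1] = 37.0 × (1 + 0.119 × 7.44) / [7.44 × (0.410 × 6.04 − 0.119) − 1] = 69.76 / 16.54 = 4.218 mg/L.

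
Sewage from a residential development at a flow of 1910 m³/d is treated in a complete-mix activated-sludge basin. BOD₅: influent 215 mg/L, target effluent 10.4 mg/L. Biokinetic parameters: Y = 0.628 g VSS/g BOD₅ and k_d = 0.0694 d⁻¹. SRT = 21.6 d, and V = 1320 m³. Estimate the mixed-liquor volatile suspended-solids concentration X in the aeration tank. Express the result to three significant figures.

X ≈ 1610 mg/L

X = Y·Q·ΔS·θ_c / [V·(1 + k_d θ_c)] = 0.628 × 1910 × (215 − 10.4) × 21.6 / [1320 × (1 + 0.0694 × 21.6)] = 1607 mg/L.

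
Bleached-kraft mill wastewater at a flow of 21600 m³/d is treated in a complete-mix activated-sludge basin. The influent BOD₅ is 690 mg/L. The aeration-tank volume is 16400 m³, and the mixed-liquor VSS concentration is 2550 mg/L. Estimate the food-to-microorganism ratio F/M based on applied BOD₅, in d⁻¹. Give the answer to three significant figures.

F/M ≈ 0.356 d⁻¹

F/M = Q·S₀ / (V·X) = 21600 × 690 / (16400 × 2550) = 0.3564 g BOD₅·(g VSS·d)⁻¹.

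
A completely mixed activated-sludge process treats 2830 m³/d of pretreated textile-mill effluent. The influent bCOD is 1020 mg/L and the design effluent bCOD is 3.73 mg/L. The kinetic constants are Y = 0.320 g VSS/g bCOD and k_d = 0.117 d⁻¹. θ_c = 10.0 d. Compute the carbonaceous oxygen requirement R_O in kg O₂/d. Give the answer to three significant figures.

The observed yield is Y_obs = Y/(1 + k_d·θ_c) = 0.320 / (1 + 0.117 × 10.0) = 0.320 / 2.170 = 0.1475 g VSS per g bCOD removed.
Mass of bCOD removed per day: Q(S₀ − S) = 2830 × 1016 g/m³ = 2876 kg/d.
Net sludge production P_X = 0.1475 × 2876 = 424.1 kg VSS/d.
R_O = Q·ΔS − 1.42 P_X = 2876 − 602.2 = 2274 kg O₂/d.

R_O ≈ 2270 kg O₂/d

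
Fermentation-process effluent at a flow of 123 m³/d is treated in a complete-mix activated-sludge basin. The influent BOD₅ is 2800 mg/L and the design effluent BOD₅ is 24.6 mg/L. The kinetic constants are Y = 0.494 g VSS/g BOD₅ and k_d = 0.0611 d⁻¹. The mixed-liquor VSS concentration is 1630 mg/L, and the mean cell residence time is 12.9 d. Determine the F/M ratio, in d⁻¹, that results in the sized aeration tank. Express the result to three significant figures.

F/M ≈ 0.283 d⁻¹

Steady-state biomass mass balance: V·X·(1 + k_d·θ_c) = Y·Q·(S₀ − S)·θ_c, so V = 0.494 × 123 × (2800 − 24.6) × 12.9 / [1630 × (1 + 0.0611 × 12.9)] = 2.18×10^6 / 2915 = 746.4 m³.
F/M = applied load / biomass = Q·S₀/(V·X) = 123 × 2800 / (746.4 × 1630) = 0.2831 d⁻¹.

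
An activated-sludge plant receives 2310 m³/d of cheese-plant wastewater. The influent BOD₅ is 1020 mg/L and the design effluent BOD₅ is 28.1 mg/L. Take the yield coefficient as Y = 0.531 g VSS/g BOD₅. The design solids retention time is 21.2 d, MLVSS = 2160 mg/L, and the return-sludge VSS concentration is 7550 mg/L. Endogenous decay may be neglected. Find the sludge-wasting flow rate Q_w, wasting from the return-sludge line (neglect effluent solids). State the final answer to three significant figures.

Q_w ≈ 161 m³/d

V·X = Y·Q·ΔS·θ_c gives V = 0.531 × 2310 × (1020 − 28.1) × 21.2 / 2160 = 11941 m³.
Q_w = (V·X)/(θ_c X_r) = 11941 × 2160 / (21.2 × 7550) = 161.1 m³/d.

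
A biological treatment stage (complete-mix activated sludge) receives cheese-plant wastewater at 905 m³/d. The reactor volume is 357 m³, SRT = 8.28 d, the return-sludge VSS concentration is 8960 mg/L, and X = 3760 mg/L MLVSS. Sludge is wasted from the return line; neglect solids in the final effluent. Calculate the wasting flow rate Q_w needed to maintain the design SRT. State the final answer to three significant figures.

Wasting from the return line (neglecting effluent solids): Q_w = V·X / (θ_c·X_r) = 357.0 × 3760 / (8.28 × 8960) = 18.09 m³/d.

Q_w ≈ 18.1 m³/d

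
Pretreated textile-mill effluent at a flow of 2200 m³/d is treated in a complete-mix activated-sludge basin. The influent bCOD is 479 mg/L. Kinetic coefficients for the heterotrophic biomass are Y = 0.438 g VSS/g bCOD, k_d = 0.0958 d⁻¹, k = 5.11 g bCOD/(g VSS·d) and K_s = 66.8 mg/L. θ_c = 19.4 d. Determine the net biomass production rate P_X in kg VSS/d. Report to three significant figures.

For a completely mixed reactor with recycle the Lawrence–McCarty relation gives S = K_s·(1 + k_d·θ_c) / [θ_c·(Y·k − k_d) − 1] = 66.8 × (1 + 0.0958 × 19.4) / [19.4 × (0.438 × 5.11 − 0.0958) − 1] = 190.9 / 40.56 = 4.708 mg/L.
Y_obs = Y / (1 + k_d θ_c) = 0.438 / (1 + 0.0958 × 19.4) = 0.438 / 2.859 = 0.1532.
Substrate removed = Q·(S₀ − S) = 2200 m³/d × (479 − 4.71) g/m³ = 1.04×10^6 g/d = 1043 kg/d.
P_X = Y_obs · Q(S₀ − S) = 0.1532 × 1043 = 159.9 kg VSS/d.

P_X ≈ 160 kg VSS/d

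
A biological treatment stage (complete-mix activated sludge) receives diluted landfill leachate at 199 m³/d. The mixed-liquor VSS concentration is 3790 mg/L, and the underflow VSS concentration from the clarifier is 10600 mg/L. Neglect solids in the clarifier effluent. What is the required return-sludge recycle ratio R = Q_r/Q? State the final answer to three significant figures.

R ≈ 0.557

Solids balance on the clarifier gives (1+R)X = R·X_r, so R = X/(X_r − X) = 3790 / (10600 − 3790) = 0.5565.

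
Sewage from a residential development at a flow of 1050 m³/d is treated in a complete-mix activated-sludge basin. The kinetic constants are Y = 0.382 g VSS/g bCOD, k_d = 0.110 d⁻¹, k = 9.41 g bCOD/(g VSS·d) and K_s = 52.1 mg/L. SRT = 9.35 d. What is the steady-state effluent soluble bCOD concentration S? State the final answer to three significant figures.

For a completely mixed reactor with recycle the Lawrence–McCarty relation gives S = K_s·(1 + k_d·θ_c) / [θ_c·(Y·k − k_d) − 1] = 52.1 × (1 + 0.110 × 9.35) / [9.35 × (0.382 × 9.41 − 0.110) − 1] = 105.7 / 31.58 = 3.346 mg/L.

S ≈ 3.35 mg/L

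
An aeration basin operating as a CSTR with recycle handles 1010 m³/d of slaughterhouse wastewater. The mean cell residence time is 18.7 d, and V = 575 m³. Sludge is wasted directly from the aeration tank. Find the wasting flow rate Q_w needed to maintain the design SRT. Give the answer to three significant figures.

Q_w ≈ 30.7 m³/d

For wasting at MLVSS concentration, Q_w = V/θ_c = 575.0/18.7 = 30.75 m³/d.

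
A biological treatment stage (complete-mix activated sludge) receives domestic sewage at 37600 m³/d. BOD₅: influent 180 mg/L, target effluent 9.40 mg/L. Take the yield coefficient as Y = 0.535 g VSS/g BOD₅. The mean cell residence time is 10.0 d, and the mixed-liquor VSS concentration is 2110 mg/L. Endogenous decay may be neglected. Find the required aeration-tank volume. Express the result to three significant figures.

V ≈ 16300 m³

With k_d = 0 the design equation reduces to V = Y Q (S₀−S) θ_c / X = 0.535 × 37600 × (180 − 9.40) × 10.0 / 2110 = 16264 m³.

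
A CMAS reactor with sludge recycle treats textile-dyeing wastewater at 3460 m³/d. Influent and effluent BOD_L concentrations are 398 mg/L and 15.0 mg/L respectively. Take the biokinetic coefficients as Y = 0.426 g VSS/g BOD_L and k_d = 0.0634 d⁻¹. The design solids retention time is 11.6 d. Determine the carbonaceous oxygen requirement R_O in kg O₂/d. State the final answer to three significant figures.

R_O ≈ 863 kg O₂/d

Y_obs = Y / (1 + k_d θ_c) = 0.426 / (1 + 0.0634 × 11.6) = 0.426 / 1.735 = 0.2455.
Mass of BOD_L removed per day: Q(S₀ − S) = 3460 × 383.0 g/m³ = 1325 kg/d.
Biomass synthesised: P_X = Y_obs × 1325 = 325.3 kg VSS/d.
R_O = Q·ΔS − 1.42 P_X = 1325 − 461.9 = 863.3 kg O₂/d.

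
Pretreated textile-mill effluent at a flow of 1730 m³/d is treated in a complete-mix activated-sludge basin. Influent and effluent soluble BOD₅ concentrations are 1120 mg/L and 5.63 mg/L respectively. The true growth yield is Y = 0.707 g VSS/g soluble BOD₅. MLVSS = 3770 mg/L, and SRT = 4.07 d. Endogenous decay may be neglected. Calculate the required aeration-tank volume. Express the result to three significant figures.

V ≈ 1470 m³

With k_d = 0 the design equation reduces to V = Y Q (S₀−S) θ_c / X = 0.707 × 1730 × (1120 − 5.63) × 4.07 / 3770 = 1471 m³.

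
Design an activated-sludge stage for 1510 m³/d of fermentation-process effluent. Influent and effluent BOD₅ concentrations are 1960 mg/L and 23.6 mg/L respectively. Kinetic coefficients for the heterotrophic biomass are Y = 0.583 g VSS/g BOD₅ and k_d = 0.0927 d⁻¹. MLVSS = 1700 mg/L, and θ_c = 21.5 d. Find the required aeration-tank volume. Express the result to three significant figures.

From the SRT design equation V = Y Q (S₀−S) θ_c / [X (1 + k_d θ_c)] = 0.583 × 1510 × (1960 − 23.6) × 21.5 / [1700 × (1 + 0.0927 × 21.5)] = 3.67×10^7 / 5088 = 7203 m³.

V ≈ 7200 m³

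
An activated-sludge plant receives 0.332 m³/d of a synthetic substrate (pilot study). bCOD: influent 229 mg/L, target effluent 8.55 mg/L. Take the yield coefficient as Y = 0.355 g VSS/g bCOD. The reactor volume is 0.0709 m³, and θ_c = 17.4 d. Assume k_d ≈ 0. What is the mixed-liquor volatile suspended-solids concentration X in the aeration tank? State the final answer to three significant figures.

X ≈ 6380 mg/L

Without decay, X = Y Q (S₀−S) θ_c / V = 0.355 × 0.332 × (229 − 8.55) × 17.4 / 0.0709 = 6376 mg/L.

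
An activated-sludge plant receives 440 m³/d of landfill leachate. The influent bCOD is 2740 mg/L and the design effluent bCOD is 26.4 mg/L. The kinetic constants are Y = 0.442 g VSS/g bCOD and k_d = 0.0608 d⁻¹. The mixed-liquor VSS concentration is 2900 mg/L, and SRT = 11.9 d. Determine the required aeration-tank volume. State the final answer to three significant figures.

V ≈ 1260 m³

Steady-state biomass mass balance: V·X·(1 + k_d·θ_c) = Y·Q·(S₀ − S)·θ_c, so V = 0.442 × 440 × (2740 − 26.4) × 11.9 / [2900 × (1 + 0.0608 × 11.9)] = 6.28×10^6 / 4998 = 1256 m³.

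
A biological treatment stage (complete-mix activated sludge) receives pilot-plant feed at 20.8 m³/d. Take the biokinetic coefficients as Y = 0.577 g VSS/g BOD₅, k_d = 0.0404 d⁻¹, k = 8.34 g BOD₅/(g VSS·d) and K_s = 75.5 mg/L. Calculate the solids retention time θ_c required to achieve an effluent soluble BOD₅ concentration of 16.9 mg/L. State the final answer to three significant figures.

θ_c ≈ 1.19 d

At the target effluent, Y k S/(K_s+S) = 0.577×8.34×16.9/92.40 = 0.8801 d⁻¹.
θ_c = 1/(μ − k_d) = 1/(0.8801 − 0.0404) = 1/0.8397 = 1.191 d.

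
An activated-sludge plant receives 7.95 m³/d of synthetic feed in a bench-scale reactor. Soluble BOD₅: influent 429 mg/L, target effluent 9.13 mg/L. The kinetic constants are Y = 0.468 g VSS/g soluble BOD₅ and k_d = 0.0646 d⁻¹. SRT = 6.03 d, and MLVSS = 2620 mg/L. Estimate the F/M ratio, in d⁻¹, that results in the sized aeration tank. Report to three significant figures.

From the SRT design equation V = Y Q (S₀−S) θ_c / [X (1 + k_d θ_c)] = 0.468 × 7.95 × (429 − 9.13) × 6.03 / [2620 × (1 + 0.0646 × 6.03)] = 9.42×10^3 / 3641 = 2.587 m³.
F/M = Q·S₀ / (V·X) = 7.95 × 429 / (2.587 × 2620) = 0.5031 g soluble BOD₅·(g VSS·d)⁻¹.

F/M ≈ 0.503 d⁻¹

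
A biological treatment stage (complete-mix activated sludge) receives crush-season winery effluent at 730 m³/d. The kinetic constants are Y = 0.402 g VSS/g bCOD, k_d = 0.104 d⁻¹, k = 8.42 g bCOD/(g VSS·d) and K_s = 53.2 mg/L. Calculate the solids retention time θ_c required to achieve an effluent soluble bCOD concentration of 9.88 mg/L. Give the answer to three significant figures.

At the target effluent, Y k S/(K_s+S) = 0.402×8.42×9.88/63.08 = 0.5302 d⁻¹.
1/θ_c = 0.5302 − 0.104 = 0.4262 d⁻¹, so θ_c = 2.347 d.

θ_c ≈ 2.35 d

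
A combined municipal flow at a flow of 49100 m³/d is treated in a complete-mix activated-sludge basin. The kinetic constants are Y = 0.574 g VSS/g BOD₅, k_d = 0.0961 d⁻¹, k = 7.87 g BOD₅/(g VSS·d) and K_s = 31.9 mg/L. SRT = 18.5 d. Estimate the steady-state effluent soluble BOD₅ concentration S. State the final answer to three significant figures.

S ≈ 1.10 mg/L

Effluent substrate depends only on kinetics and SRT: S = K_s(1 + k_d θ_c) / [θ_c(Yk − k_d) − 1] = 31.9 × (1 + 0.0961 × 18.5) / [18.5 × (0.574 × 7.87 − 0.0961) − 1] = 88.61 / 80.79 = 1.097 mg/L.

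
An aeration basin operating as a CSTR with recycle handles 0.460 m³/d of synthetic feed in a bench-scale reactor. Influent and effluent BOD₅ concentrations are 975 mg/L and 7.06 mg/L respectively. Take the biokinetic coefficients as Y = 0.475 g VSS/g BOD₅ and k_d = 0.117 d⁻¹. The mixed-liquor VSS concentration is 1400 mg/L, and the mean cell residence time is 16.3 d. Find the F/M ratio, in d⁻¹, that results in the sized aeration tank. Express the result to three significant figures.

F/M ≈ 0.378 d⁻¹

Steady-state biomass mass balance: V·X·(1 + k_d·θ_c) = Y·Q·(S₀ − S)·θ_c, so V = 0.475 × 0.460 × (975 − 7.06) × 16.3 / [1400 × (1 + 0.117 × 16.3)] = 3.45×10^3 / 4070 = 0.8470 m³.
F/M = Q·S₀ / (V·X) = 0.460 × 975 / (0.8470 × 1400) = 0.3782 g BOD₅·(g VSS·d)⁻¹.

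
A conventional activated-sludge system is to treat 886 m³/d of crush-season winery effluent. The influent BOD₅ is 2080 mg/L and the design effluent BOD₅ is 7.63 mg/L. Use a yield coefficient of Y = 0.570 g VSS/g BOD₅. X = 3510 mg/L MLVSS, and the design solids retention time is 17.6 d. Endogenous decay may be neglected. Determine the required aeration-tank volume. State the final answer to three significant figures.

Biomass mass balance (decay neglected): V·X = Y·Q·(S₀ − S)·θ_c, so V = 0.570 × 886 × (2080 − 7.63) × 17.6 / 3510 = 5248 m³.

V ≈ 5250 m³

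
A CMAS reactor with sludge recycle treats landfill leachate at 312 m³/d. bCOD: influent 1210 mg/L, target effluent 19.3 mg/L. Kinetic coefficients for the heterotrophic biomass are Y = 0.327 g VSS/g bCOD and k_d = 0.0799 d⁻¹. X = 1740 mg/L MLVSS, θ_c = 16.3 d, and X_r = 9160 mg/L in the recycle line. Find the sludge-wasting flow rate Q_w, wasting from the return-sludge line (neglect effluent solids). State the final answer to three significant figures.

Q_w ≈ 5.76 m³/d

From the SRT design equation V = Y Q (S₀−S) θ_c / [X (1 + k_d θ_c)] = 0.327 × 312 × (1210 − 19.3) × 16.3 / [1740 × (1 + 0.0799 × 16.3)] = 1.98×10^6 / 4006 = 494.3 m³.
θ_c = V·X/(Q_w·X_r) when wasting from the recycle, so Q_w = V·X/(θ_c·X_r) = 494.3 × 1740 / (16.3 × 9160) = 5.760 m³/d.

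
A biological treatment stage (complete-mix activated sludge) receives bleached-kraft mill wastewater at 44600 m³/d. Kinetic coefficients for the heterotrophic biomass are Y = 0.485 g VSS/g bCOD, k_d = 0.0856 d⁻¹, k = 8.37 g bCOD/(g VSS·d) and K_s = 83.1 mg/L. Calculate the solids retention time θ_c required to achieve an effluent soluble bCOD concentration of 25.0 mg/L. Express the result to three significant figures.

From 1/θ_c = Y·k·S/(K_s + S) − k_d: Y·k·S/(K_s+S) = 0.485 × 8.37 × 25.0 / (83.1 + 25.0) = 0.9388 d⁻¹.
θ_c = 1/(μ − k_d) = 1/(0.9388 − 0.0856) = 1/0.8532 = 1.172 d.

θ_c ≈ 1.17 d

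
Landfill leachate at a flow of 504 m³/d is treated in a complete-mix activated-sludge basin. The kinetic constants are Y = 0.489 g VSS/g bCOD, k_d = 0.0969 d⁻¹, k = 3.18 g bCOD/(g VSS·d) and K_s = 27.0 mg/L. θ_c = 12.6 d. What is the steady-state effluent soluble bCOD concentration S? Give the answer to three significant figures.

For a completely mixed reactor with recycle the Lawrence–McCarty relation gives S = K_s·(1 + k_d·θ_c) / [θ_c·(Y·k − k_d) − 1] = 27.0 × (1 + 0.0969 × 12.6) / [12.6 × (0.489 × 3.18 − 0.0969) − 1] = 59.97 / 17.37 = 3.452 mg/L.

S ≈ 3.45 mg/L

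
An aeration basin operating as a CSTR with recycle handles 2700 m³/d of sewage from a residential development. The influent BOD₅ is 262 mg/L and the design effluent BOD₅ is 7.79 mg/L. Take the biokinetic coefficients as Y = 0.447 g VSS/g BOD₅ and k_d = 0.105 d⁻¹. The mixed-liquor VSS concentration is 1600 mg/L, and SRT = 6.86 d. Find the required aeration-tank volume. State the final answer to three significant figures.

V ≈ 765 m³

From the SRT design equation V = Y Q (S₀−S) θ_c / [X (1 + k_d θ_c)] = 0.447 × 2700 × (262 − 7.79) × 6.86 / [1600 × (1 + 0.105 × 6.86)] = 2.1×10^6 / 2752 = 764.7 m³.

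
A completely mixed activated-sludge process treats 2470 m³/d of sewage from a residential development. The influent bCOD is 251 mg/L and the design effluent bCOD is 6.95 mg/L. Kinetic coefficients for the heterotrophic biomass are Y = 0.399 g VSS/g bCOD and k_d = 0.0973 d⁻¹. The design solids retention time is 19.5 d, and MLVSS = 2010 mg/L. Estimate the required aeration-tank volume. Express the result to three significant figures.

V ≈ 805 m³

Steady-state biomass mass balance: V·X·(1 + k_d·θ_c) = Y·Q·(S₀ − S)·θ_c, so V = 0.399 × 2470 × (251 − 6.95) × 19.5 / [2010 × (1 + 0.0973 × 19.5)] = 4.69×10^6 / 5824 = 805.4 m³.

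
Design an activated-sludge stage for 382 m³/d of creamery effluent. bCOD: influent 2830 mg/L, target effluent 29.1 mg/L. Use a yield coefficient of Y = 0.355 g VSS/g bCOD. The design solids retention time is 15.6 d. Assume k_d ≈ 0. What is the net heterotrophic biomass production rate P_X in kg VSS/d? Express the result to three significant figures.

No decay correction is needed, so Y_obs = Y = 0.355.
Mass of bCOD removed per day: Q(S₀ − S) = 382 × 2801 g/m³ = 1070 kg/d.
P_X = Y_obs · Q(S₀ − S) = 0.3550 × 1070 = 379.8 kg VSS/d.

P_X ≈ 380 kg VSS/d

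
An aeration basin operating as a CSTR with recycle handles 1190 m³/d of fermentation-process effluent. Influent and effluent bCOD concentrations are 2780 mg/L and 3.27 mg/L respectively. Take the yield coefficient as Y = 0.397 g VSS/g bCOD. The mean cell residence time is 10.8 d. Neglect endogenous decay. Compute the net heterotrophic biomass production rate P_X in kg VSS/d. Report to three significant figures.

No decay correction is needed, so Y_obs = Y = 0.397.
Q·(S₀ − S) = 1190 × (2780 − 3.27) × 10⁻³ = 3304 kg/d removed.
Biomass produced: P_X = Y_obs·Q·ΔS = 0.3970 × 3304 ≈ 1312 kg VSS/d.

P_X ≈ 1310 kg VSS/d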